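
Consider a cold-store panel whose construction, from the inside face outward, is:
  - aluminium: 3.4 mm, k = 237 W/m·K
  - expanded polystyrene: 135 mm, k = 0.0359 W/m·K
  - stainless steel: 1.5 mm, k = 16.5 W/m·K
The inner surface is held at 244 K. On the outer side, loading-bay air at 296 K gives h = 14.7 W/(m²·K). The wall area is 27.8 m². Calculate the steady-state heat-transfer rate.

Q ≈ 378 W

Model the wall as resistances in series:
R_aluminium = L/(kA) = 0.0034/(237×27.8) = 5.16×10^-7 K/W
R_expanded polystyrene = L/(kA) = 0.135/(0.0359×27.8) = 0.1353 K/W
R_stainless steel = L/(kA) = 0.0015/(16.5×27.8) = 3.27×10^-6 K/W
R_outer film = 1/(h_o·A) = 1/(14.7×27.8) = 0.002447 K/W
R_total = 0.1377 K/W
Q = ΔT / R_total = 52 / 0.1377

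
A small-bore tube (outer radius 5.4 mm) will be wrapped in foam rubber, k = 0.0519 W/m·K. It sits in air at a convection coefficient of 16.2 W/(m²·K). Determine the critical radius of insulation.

For a cylinder r_cr = k/h = 0.0519/16.2
r_cr = 3.2 mm; since the bare radius (5.4 mm) is above r_cr, any added insulation will reduce heat loss.

r_cr ≈ 3.2 mm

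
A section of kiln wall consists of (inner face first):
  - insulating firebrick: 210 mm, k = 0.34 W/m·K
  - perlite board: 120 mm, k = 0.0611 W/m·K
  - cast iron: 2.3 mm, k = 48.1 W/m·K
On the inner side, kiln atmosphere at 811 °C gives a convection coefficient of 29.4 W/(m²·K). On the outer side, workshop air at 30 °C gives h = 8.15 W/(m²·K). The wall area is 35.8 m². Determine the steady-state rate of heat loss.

Treating each layer as a thermal resistance in series:
R_inner film = 1/(h_i·A) = 1/(29.4×35.8) = 9.501×10^-4 K/W
R_insulating firebrick = L/(kA) = 0.21/(0.34×35.8) = 0.01725 K/W
R_perlite board = L/(kA) = 0.12/(0.0611×35.8) = 0.05486 K/W
R_cast iron = L/(kA) = 0.0023/(48.1×35.8) = 1.336×10^-6 K/W
R_outer film = 1/(h_o·A) = 1/(8.15×35.8) = 0.003427 K/W
R_total = 0.07649 K/W
Q = ΔT / R_total = 781 / 0.07649

Q ≈ 10200 W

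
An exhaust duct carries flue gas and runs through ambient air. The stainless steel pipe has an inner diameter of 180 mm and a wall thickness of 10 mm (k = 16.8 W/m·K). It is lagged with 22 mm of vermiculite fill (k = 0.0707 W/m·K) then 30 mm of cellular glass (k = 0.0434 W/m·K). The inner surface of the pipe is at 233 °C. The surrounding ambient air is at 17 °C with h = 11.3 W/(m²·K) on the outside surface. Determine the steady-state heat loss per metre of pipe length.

Radial resistances (cylindrical: R_cond = ln(r_o/r_i)/(2πkL), R_conv = 1/(h·2πrL)):
R_stainless steel pipe wall = ln(100/90)/(2π×16.8×1) = 9.981×10^-4 K/W
R_vermiculite fill = ln(122/100)/(2π×0.0707×1) = 0.4476 K/W
R_cellular glass = ln(152/122)/(2π×0.0434×1) = 0.8063 K/W
R_outer film = 1/(h_o·2πr_oL) = 1/(11.3×2π×0.152×1) = 0.09266 K/W
R_total = 1.348 K/W
Q = ΔT/R_total = 216/1.348

q′ ≈ 160 W/m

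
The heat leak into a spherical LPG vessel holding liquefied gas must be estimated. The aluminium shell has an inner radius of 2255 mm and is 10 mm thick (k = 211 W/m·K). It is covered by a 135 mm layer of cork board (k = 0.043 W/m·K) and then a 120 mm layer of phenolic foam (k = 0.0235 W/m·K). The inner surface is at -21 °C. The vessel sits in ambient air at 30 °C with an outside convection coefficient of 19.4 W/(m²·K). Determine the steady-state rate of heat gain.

Q ≈ 448 W

For a spherical shell R = (1/r₁ − 1/r₂)/(4πk); film R = 1/(h·4πr²). In series:
R_aluminium shell = (1/2.255 − 1/2.265)/(4π×211) = 7.384×10^-7 K/W
R_cork board = (1/2.265 − 1/2.4)/(4π×0.043) = 0.04596 K/W
R_phenolic foam = (1/2.4 − 1/2.52)/(4π×0.0235) = 0.06719 K/W
R_outer film = 1/(h·4πr_o²) = 1/(19.4×4π×2.52²) = 6.459×10^-4 K/W
R_total = 0.1138 K/W
Q = ΔT/R_total = 51/0.1138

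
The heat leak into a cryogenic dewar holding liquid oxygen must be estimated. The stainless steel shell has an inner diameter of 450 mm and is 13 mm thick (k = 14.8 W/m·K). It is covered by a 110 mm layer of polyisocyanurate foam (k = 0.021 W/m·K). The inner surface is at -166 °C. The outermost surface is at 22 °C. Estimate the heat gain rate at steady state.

Q ≈ 37.3 W

Each spherical layer contributes R = (1/r_i − 1/r_o)/(4πk):
R_stainless steel shell = (1/0.225 − 1/0.238)/(4π×14.8) = 0.001305 K/W
R_polyisocyanurate foam = (1/0.238 − 1/0.348)/(4π×0.021) = 5.033 K/W
R_total = 5.034 K/W
Q = ΔT/R_total = 188/5.034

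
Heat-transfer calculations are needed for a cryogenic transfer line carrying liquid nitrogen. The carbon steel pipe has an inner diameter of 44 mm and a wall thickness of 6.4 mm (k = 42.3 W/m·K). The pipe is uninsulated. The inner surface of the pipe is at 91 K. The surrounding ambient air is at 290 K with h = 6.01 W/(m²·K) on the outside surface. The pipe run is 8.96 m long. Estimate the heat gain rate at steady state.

Q ≈ 1910 W

Treating each annulus and film as a series resistance:
R_carbon steel pipe wall = ln(28.4/22)/(2π×42.3×8.96) = 1.072×10^-4 K/W
R_outer film = 1/(h_o·2πr_oL) = 1/(6.01×2π×0.0284×8.96) = 0.1041 K/W
R_total = 0.1042 K/W
Q = ΔT/R_total = 199/0.1042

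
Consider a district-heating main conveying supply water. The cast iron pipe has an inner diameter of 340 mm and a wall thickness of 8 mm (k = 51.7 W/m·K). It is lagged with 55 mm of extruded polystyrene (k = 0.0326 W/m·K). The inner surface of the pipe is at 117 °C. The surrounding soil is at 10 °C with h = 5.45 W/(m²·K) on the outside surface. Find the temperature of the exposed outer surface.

Treating each annulus and film as a series resistance:
R_cast iron pipe wall = ln(178/170)/(2π×51.7×1) = 1.416×10^-4 K/W
R_extruded polystyrene = ln(233/178)/(2π×0.0326×1) = 1.315 K/W
R_outer film = 1/(h_o·2πr_oL) = 1/(5.45×2π×0.233×1) = 0.1253 K/W
R_total = 1.44 K/W
Q = ΔT/R_total = 107/1.44
Q = 74.3 W/m
T_interface = T_inner − Q·ΣR(inner→interface) = 117 − 74.3×1.315

T ≈ 19.3 °C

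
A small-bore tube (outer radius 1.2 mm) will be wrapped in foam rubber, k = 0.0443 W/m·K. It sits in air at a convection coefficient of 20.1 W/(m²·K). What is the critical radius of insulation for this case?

For a cylinder r_cr = k/h = 0.0443/20.1
r_cr = 2.2 mm; since the bare radius (1.2 mm) is below r_cr, adding a thin layer of insulation will *increase* heat loss.

r_cr ≈ 2.2 mm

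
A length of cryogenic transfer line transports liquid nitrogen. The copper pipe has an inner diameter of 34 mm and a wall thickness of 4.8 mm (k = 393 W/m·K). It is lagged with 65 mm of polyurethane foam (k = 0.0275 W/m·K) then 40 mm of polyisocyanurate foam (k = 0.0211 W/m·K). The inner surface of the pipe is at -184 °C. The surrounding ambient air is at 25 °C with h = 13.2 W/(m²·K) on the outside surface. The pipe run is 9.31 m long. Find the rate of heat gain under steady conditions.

Cylindrical conduction, so R = ln(r₂/r₁)/(2πkL) per layer, in series:
R_copper pipe wall = ln(21.8/17)/(2π×393×9.31) = 1.082×10^-5 K/W
R_polyurethane foam = ln(86.8/21.8)/(2π×0.0275×9.31) = 0.8589 K/W
R_polyisocyanurate foam = ln(126.8/86.8)/(2π×0.0211×9.31) = 0.3071 K/W
R_outer film = 1/(h_o·2πr_oL) = 1/(13.2×2π×0.1268×9.31) = 0.01021 K/W
R_total = 1.176 K/W
Q = ΔT/R_total = 209/1.176

Q ≈ 178 W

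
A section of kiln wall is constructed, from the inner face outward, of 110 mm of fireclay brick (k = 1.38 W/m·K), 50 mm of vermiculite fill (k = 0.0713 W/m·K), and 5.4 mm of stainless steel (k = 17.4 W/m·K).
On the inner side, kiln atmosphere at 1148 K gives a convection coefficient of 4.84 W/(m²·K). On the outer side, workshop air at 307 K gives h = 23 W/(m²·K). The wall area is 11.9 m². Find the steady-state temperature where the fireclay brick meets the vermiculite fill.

Thermal resistances in series:
R_inner film = 1/(h_i·A) = 1/(4.84×11.9) = 0.01736 K/W
R_fireclay brick = L/(kA) = 0.11/(1.38×11.9) = 0.006698 K/W
R_vermiculite fill = L/(kA) = 0.05/(0.0713×11.9) = 0.05893 K/W
R_stainless steel = L/(kA) = 0.0054/(17.4×11.9) = 2.608×10^-5 K/W
R_outer film = 1/(h_o·A) = 1/(23×11.9) = 0.003654 K/W
R_total = 0.08667 K/W;  Q = ΔT/R_total = 841/0.08667 = 9703 W
T_interface = T_inner − Q·ΣR(inner→interface) = 1148 − 9700×0.02406

T ≈ 915 K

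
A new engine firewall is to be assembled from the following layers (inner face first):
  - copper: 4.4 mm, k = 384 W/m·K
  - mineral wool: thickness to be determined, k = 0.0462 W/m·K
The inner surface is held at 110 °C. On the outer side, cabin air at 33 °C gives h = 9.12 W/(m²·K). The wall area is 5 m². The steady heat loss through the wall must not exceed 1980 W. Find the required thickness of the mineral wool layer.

L ≈ 3.92 mm

Treating each layer as a thermal resistance in series:
R_copper = L/(kA) = 0.0044/(384×5) = 2.292×10^-6 K/W
R_outer film = 1/(h_o·A) = 1/(9.12×5) = 0.02193 K/W
Sum of the known resistances R_other = 0.02193 K/W
Required total resistance R_tot = ΔT/Q_allow = 77/1980 = 0.03889 K/W
R_mineral wool = R_tot − R_other = 0.01696 K/W
L = R·k·A = 0.01696×0.0462×5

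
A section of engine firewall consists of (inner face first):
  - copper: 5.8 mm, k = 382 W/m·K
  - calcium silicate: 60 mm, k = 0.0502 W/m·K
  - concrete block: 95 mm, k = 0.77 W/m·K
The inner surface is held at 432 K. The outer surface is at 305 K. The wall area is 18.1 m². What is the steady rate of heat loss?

Q ≈ 1740 W

Model the wall as resistances in series:
R_copper = L/(kA) = 0.0058/(382×18.1) = 8.389×10^-7 K/W
R_calcium silicate = L/(kA) = 0.06/(0.0502×18.1) = 0.06603 K/W
R_concrete block = L/(kA) = 0.095/(0.77×18.1) = 0.006816 K/W
R_total = 0.07285 K/W
Q = ΔT / R_total = 127 / 0.07285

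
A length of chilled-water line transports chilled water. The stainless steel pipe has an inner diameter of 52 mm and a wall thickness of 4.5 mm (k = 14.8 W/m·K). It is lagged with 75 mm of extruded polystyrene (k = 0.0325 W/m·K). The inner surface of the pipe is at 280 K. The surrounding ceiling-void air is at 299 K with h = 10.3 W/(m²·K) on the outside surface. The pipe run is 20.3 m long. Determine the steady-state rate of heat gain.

Cylindrical conduction, so R = ln(r₂/r₁)/(2πkL) per layer, in series:
R_stainless steel pipe wall = ln(30.5/26)/(2π×14.8×20.3) = 8.456×10^-5 K/W
R_extruded polystyrene = ln(105.5/30.5)/(2π×0.0325×20.3) = 0.2994 K/W
R_outer film = 1/(h_o·2πr_oL) = 1/(10.3×2π×0.1055×20.3) = 0.007215 K/W
R_total = 0.3067 K/W
Q = ΔT/R_total = 19/0.3067

Q ≈ 62 W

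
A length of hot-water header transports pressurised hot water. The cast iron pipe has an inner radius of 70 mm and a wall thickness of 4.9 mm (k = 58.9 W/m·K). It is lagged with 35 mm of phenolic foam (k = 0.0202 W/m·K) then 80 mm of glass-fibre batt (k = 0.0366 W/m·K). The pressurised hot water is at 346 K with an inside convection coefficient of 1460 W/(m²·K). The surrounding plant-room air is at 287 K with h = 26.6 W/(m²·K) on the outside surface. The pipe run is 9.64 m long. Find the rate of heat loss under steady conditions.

Q ≈ 105 W

Radial resistances (cylindrical: R_cond = ln(r_o/r_i)/(2πkL), R_conv = 1/(h·2πrL)):
R_inner film = 1/(h_i·2πr₁L) = 1/(1460×2π×0.07×9.64) = 1.615×10^-4 K/W
R_cast iron pipe wall = ln(74.9/70)/(2π×58.9×9.64) = 1.896×10^-5 K/W
R_phenolic foam = ln(109.9/74.9)/(2π×0.0202×9.64) = 0.3134 K/W
R_glass-fibre batt = ln(189.9/109.9)/(2π×0.0366×9.64) = 0.2467 K/W
R_outer film = 1/(h_o·2πr_oL) = 1/(26.6×2π×0.1899×9.64) = 0.003268 K/W
R_total = 0.5635 K/W
Q = ΔT/R_total = 59/0.5635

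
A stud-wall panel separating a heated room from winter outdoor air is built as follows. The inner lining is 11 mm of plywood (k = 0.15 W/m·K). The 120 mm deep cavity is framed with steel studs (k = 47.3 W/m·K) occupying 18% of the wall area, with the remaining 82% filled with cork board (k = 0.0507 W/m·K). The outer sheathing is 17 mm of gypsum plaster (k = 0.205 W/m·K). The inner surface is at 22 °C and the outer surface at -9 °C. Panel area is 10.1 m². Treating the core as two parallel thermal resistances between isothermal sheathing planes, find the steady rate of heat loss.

Sheathing layers in series; stud and cavity paths in parallel between them.
R_inner = 0.011/(0.15×10.1) = 0.007261 K/W
R_stud  = 0.12/(47.3×0.18×10.1) = 0.001395 K/W
R_cav   = 0.12/(0.0507×0.82×10.1) = 0.2858 K/W
1/R_core = 1/R_stud + 1/R_cav → R_core = 0.001389 K/W
R_outer = 0.017/(0.205×10.1) = 0.008211 K/W
R_total = 0.01686 K/W
Q = ΔT/R_total = 31/0.01686

Q ≈ 1840 W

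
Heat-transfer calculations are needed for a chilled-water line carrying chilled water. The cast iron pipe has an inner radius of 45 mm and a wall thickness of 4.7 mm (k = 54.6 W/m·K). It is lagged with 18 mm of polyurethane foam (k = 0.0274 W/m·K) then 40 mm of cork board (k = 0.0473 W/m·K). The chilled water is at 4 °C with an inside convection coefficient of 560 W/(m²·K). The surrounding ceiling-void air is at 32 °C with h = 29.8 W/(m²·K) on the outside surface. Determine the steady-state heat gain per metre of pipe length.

q′ ≈ 8.2 W/m

Cylindrical conduction, so R = ln(r₂/r₁)/(2πkL) per layer, in series:
R_inner film = 1/(h_i·2πr₁L) = 1/(560×2π×0.045×1) = 0.006316 K/W
R_cast iron pipe wall = ln(49.7/45)/(2π×54.6×1) = 2.896×10^-4 K/W
R_polyurethane foam = ln(67.7/49.7)/(2π×0.0274×1) = 1.795 K/W
R_cork board = ln(107.7/67.7)/(2π×0.0473×1) = 1.562 K/W
R_outer film = 1/(h_o·2πr_oL) = 1/(29.8×2π×0.1077×1) = 0.04959 K/W
R_total = 3.414 K/W
Q = ΔT/R_total = 28/3.414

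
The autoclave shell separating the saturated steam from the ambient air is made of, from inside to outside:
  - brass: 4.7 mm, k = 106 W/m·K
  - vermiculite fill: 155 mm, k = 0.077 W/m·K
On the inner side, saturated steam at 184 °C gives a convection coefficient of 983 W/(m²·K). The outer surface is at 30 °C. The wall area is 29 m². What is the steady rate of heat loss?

Thermal resistances in series:
R_inner film = 1/(h_i·A) = 1/(983×29) = 3.508×10^-5 K/W
R_brass = L/(kA) = 0.0047/(106×29) = 1.529×10^-6 K/W
R_vermiculite fill = L/(kA) = 0.155/(0.077×29) = 0.06941 K/W
R_total = 0.06945 K/W
Q = ΔT / R_total = 154 / 0.06945

Q ≈ 2220 W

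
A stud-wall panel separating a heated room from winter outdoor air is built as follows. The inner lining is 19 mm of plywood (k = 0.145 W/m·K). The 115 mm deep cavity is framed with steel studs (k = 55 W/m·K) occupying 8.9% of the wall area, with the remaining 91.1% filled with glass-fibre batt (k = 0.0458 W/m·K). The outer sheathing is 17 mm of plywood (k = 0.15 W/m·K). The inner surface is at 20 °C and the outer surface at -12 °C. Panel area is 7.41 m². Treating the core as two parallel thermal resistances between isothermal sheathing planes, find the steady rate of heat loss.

Q ≈ 886 W

Sheathing layers in series; stud and cavity paths in parallel between them.
R_inner = 0.019/(0.145×7.41) = 0.01768 K/W
R_stud  = 0.115/(55×0.089×7.41) = 0.00317 K/W
R_cav   = 0.115/(0.0458×0.911×7.41) = 0.372 K/W
1/R_core = 1/R_stud + 1/R_cav → R_core = 0.003144 K/W
R_outer = 0.017/(0.15×7.41) = 0.01529 K/W
R_total = 0.03612 K/W
Q = ΔT/R_total = 32/0.03612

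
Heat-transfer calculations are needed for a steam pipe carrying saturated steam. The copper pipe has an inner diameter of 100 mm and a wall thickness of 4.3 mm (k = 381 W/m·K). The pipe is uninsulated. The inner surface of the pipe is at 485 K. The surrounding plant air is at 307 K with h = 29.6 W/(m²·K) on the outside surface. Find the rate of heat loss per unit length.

Treating each annulus and film as a series resistance:
R_copper pipe wall = ln(54.3/50)/(2π×381×1) = 3.446×10^-5 K/W
R_outer film = 1/(h_o·2πr_oL) = 1/(29.6×2π×0.0543×1) = 0.09902 K/W
R_total = 0.09906 K/W
Q = ΔT/R_total = 178/0.09906

q′ ≈ 1800 W/m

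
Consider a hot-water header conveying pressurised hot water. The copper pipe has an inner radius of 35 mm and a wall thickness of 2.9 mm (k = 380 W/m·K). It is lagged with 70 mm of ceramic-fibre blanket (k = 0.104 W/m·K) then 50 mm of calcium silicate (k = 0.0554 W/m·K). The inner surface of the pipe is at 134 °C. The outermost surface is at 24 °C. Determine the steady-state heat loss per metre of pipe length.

Radial resistances (cylindrical: R_cond = ln(r_o/r_i)/(2πkL), R_conv = 1/(h·2πrL)):
R_copper pipe wall = ln(37.9/35)/(2π×380×1) = 3.334×10^-5 K/W
R_ceramic-fibre blanket = ln(107.9/37.9)/(2π×0.104×1) = 1.601 K/W
R_calcium silicate = ln(157.9/107.9)/(2π×0.0554×1) = 1.094 K/W
R_total = 2.695 K/W
Q = ΔT/R_total = 110/2.695

q′ ≈ 40.8 W/m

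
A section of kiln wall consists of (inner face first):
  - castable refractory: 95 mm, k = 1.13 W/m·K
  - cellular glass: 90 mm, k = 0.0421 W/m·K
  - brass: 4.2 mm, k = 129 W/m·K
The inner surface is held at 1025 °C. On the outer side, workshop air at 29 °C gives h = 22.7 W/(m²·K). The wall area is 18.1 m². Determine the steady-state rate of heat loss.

Q ≈ 7960 W

Using the resistance-network approach (series):
R_castable refractory = L/(kA) = 0.095/(1.13×18.1) = 0.004645 K/W
R_cellular glass = L/(kA) = 0.09/(0.0421×18.1) = 0.1181 K/W
R_brass = L/(kA) = 0.0042/(129×18.1) = 1.799×10^-6 K/W
R_outer film = 1/(h_o·A) = 1/(22.7×18.1) = 0.002434 K/W
R_total = 0.1252 K/W
Q = ΔT / R_total = 996 / 0.1252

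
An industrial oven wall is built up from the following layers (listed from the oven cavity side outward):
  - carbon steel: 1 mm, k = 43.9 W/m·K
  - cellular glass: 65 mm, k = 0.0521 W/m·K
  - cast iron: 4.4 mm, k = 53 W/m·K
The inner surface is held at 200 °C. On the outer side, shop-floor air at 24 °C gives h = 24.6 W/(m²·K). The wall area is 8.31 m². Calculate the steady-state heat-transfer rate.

Thermal resistances in series:
R_carbon steel = L/(kA) = 0.001/(43.9×8.31) = 2.741×10^-6 K/W
R_cellular glass = L/(kA) = 0.065/(0.0521×8.31) = 0.1501 K/W
R_cast iron = L/(kA) = 0.0044/(53×8.31) = 9.99×10^-6 K/W
R_outer film = 1/(h_o·A) = 1/(24.6×8.31) = 0.004892 K/W
R_total = 0.155 K/W
Q = ΔT / R_total = 176 / 0.155

Q ≈ 1140 W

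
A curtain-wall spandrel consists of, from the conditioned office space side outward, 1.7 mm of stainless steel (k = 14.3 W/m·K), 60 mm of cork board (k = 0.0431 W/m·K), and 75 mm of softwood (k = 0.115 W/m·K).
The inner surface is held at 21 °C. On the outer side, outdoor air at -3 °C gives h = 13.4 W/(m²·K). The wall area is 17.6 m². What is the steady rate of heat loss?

Q ≈ 199 W

Thermal resistances in series:
R_stainless steel = L/(kA) = 0.0017/(14.3×17.6) = 6.755×10^-6 K/W
R_cork board = L/(kA) = 0.06/(0.0431×17.6) = 0.0791 K/W
R_softwood = L/(kA) = 0.075/(0.115×17.6) = 0.03706 K/W
R_outer film = 1/(h_o·A) = 1/(13.4×17.6) = 0.00424 K/W
R_total = 0.1204 K/W
Q = ΔT / R_total = 24 / 0.1204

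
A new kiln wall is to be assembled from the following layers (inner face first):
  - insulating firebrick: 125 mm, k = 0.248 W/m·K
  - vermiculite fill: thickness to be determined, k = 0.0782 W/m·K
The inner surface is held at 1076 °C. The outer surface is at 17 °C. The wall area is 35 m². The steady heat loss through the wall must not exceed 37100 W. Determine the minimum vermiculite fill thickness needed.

L ≈ 38.7 mm

Using the resistance-network approach (series):
R_insulating firebrick = L/(kA) = 0.125/(0.248×35) = 0.0144 K/W
Sum of the known resistances R_other = 0.0144 K/W
Required total resistance R_tot = ΔT/Q_allow = 1059/37100 = 0.02854 K/W
R_vermiculite fill = R_tot − R_other = 0.01414 K/W
L = R·k·A = 0.01414×0.0782×35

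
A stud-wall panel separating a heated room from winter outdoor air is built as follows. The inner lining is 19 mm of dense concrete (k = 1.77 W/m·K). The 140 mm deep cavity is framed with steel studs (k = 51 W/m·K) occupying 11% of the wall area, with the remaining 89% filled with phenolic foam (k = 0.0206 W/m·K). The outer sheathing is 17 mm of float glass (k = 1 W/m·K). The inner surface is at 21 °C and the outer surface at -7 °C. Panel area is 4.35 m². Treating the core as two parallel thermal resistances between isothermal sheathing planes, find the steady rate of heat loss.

Sheathing layers in series; stud and cavity paths in parallel between them.
R_inner = 0.019/(1.77×4.35) = 0.002468 K/W
R_stud  = 0.14/(51×0.11×4.35) = 0.005737 K/W
R_cav   = 0.14/(0.0206×0.89×4.35) = 1.755 K/W
1/R_core = 1/R_stud + 1/R_cav → R_core = 0.005718 K/W
R_outer = 0.017/(1×4.35) = 0.003908 K/W
R_total = 0.01209 K/W
Q = ΔT/R_total = 28/0.01209

Q ≈ 2320 W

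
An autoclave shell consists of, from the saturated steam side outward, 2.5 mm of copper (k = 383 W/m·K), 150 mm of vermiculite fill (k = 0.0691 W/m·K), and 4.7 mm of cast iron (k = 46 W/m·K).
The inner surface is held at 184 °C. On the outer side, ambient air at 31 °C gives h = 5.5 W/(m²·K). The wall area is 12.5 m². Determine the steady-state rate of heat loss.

Q ≈ 813 W

Using the resistance-network approach (series):
R_copper = L/(kA) = 0.0025/(383×12.5) = 5.222×10^-7 K/W
R_vermiculite fill = L/(kA) = 0.15/(0.0691×12.5) = 0.1737 K/W
R_cast iron = L/(kA) = 0.0047/(46×12.5) = 8.174×10^-6 K/W
R_outer film = 1/(h_o·A) = 1/(5.5×12.5) = 0.01455 K/W
R_total = 0.1882 K/W
Q = ΔT / R_total = 153 / 0.1882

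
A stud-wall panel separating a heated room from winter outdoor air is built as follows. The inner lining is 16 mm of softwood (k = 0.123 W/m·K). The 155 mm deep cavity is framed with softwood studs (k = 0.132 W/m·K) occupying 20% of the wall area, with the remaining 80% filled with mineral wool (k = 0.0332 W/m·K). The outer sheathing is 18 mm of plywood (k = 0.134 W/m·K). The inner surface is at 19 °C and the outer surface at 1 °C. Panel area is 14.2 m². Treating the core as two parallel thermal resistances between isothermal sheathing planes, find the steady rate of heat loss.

Sheathing layers in series; stud and cavity paths in parallel between them.
R_inner = 0.016/(0.123×14.2) = 0.009161 K/W
R_stud  = 0.155/(0.132×0.2×14.2) = 0.4135 K/W
R_cav   = 0.155/(0.0332×0.8×14.2) = 0.411 K/W
1/R_core = 1/R_stud + 1/R_cav → R_core = 0.2061 K/W
R_outer = 0.018/(0.134×14.2) = 0.00946 K/W
R_total = 0.2247 K/W
Q = ΔT/R_total = 18/0.2247

Q ≈ 80.1 W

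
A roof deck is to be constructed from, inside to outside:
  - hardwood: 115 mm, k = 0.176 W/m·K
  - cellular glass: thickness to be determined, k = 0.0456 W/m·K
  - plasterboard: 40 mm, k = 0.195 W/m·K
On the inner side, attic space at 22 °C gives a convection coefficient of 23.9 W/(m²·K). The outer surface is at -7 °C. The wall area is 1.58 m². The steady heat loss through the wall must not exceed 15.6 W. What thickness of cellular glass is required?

Thermal resistances in series:
R_inner film = 1/(h_i·A) = 1/(23.9×1.58) = 0.02648 K/W
R_hardwood = L/(kA) = 0.115/(0.176×1.58) = 0.4136 K/W
R_plasterboard = L/(kA) = 0.04/(0.195×1.58) = 0.1298 K/W
Sum of the known resistances R_other = 0.5699 K/W
Required total resistance R_tot = ΔT/Q_allow = 29/15.6 = 1.859 K/W
R_cellular glass = R_tot − R_other = 1.289 K/W
L = R·k·A = 1.289×0.0456×1.58

L ≈ 92.9 mm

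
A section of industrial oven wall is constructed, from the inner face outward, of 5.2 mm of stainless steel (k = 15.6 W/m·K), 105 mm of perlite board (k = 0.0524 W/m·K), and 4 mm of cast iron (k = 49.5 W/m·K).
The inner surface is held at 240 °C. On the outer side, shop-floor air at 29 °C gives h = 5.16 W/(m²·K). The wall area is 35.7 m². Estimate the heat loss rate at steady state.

Using the resistance-network approach (series):
R_stainless steel = L/(kA) = 0.0052/(15.6×35.7) = 9.337×10^-6 K/W
R_perlite board = L/(kA) = 0.105/(0.0524×35.7) = 0.05613 K/W
R_cast iron = L/(kA) = 0.004/(49.5×35.7) = 2.264×10^-6 K/W
R_outer film = 1/(h_o·A) = 1/(5.16×35.7) = 0.005429 K/W
R_total = 0.06157 K/W
Q = ΔT / R_total = 211 / 0.06157

Q ≈ 3430 W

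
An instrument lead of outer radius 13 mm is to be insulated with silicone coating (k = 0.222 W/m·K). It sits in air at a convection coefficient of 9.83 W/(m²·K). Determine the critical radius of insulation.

r_cr ≈ 22.6 mm

For a cylinder r_cr = k/h = 0.222/9.83
r_cr = 22.6 mm; since the bare radius (13 mm) is below r_cr, adding a thin layer of insulation will *increase* heat loss.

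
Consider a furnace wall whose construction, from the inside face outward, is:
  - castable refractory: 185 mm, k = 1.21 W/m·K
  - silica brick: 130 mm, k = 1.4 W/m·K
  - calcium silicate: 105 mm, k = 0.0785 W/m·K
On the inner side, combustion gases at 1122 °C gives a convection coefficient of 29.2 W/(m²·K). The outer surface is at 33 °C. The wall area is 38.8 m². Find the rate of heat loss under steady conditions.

Thermal resistances in series:
R_inner film = 1/(h_i·A) = 1/(29.2×38.8) = 8.826×10^-4 K/W
R_castable refractory = L/(kA) = 0.185/(1.21×38.8) = 0.003941 K/W
R_silica brick = L/(kA) = 0.13/(1.4×38.8) = 0.002393 K/W
R_calcium silicate = L/(kA) = 0.105/(0.0785×38.8) = 0.03447 K/W
R_total = 0.04169 K/W
Q = ΔT / R_total = 1089 / 0.04169

Q ≈ 26100 W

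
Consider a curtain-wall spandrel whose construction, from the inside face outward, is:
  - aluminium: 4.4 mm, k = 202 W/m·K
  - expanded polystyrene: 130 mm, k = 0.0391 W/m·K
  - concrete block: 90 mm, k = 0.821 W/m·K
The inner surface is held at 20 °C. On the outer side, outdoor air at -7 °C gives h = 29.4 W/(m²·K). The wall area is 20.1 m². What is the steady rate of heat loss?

Using the resistance-network approach (series):
R_aluminium = L/(kA) = 0.0044/(202×20.1) = 1.084×10^-6 K/W
R_expanded polystyrene = L/(kA) = 0.13/(0.0391×20.1) = 0.1654 K/W
R_concrete block = L/(kA) = 0.09/(0.821×20.1) = 0.005454 K/W
R_outer film = 1/(h_o·A) = 1/(29.4×20.1) = 0.001692 K/W
R_total = 0.1726 K/W
Q = ΔT / R_total = 27 / 0.1726

Q ≈ 156 W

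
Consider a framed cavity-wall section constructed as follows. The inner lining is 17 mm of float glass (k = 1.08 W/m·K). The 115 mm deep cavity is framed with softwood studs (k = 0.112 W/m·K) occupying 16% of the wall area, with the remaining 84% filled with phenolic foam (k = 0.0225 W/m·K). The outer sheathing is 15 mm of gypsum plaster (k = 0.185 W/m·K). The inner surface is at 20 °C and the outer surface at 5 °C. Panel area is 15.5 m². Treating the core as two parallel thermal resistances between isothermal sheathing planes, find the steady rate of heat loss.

Q ≈ 72.2 W

Sheathing layers in series; stud and cavity paths in parallel between them.
R_inner = 0.017/(1.08×15.5) = 0.001016 K/W
R_stud  = 0.115/(0.112×0.16×15.5) = 0.414 K/W
R_cav   = 0.115/(0.0225×0.84×15.5) = 0.3926 K/W
1/R_core = 1/R_stud + 1/R_cav → R_core = 0.2015 K/W
R_outer = 0.015/(0.185×15.5) = 0.005231 K/W
R_total = 0.2077 K/W
Q = ΔT/R_total = 15/0.2077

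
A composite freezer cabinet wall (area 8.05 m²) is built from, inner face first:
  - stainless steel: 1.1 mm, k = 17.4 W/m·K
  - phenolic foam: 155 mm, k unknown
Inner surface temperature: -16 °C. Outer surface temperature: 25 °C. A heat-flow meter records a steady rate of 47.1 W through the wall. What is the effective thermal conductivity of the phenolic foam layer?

Treating each layer as a thermal resistance in series:
R_stainless steel = L/(kA) = 0.0011/(17.4×8.05) = 7.853×10^-6 K/W
Sum of known resistances R_other = 7.853×10^-6 K/W
Total R = ΔT/Q = 41/47.1 = 0.8705 K/W
R_phenolic foam = R_total − R_other = 0.8705 K/W
k = L/(R·A) = 0.155/(0.8705×8.05)

k ≈ 0.0221 W/(m·K)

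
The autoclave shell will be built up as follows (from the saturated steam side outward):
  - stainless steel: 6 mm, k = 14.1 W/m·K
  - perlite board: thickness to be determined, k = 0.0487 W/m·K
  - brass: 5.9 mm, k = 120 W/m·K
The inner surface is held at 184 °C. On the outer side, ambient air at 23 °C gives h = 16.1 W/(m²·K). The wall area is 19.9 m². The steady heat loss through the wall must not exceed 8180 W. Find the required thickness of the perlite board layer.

L ≈ 16 mm

Thermal resistances in series:
R_stainless steel = L/(kA) = 0.006/(14.1×19.9) = 2.138×10^-5 K/W
R_brass = L/(kA) = 0.0059/(120×19.9) = 2.471×10^-6 K/W
R_outer film = 1/(h_o·A) = 1/(16.1×19.9) = 0.003121 K/W
Sum of the known resistances R_other = 0.003145 K/W
Required total resistance R_tot = ΔT/Q_allow = 161/8180 = 0.01968 K/W
R_perlite board = R_tot − R_other = 0.01654 K/W
L = R·k·A = 0.01654×0.0487×19.9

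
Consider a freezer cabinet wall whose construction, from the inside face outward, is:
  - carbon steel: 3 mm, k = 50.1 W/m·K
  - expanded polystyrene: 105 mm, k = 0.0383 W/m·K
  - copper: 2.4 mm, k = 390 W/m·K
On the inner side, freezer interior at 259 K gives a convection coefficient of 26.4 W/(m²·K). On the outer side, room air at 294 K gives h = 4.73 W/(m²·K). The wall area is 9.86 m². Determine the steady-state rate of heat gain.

Thermal resistances in series:
R_inner film = 1/(h_i·A) = 1/(26.4×9.86) = 0.003842 K/W
R_carbon steel = L/(kA) = 0.003/(50.1×9.86) = 6.073×10^-6 K/W
R_expanded polystyrene = L/(kA) = 0.105/(0.0383×9.86) = 0.278 K/W
R_copper = L/(kA) = 0.0024/(390×9.86) = 6.241×10^-7 K/W
R_outer film = 1/(h_o·A) = 1/(4.73×9.86) = 0.02144 K/W
R_total = 0.3033 K/W
Q = ΔT / R_total = 35 / 0.3033

Q ≈ 115 W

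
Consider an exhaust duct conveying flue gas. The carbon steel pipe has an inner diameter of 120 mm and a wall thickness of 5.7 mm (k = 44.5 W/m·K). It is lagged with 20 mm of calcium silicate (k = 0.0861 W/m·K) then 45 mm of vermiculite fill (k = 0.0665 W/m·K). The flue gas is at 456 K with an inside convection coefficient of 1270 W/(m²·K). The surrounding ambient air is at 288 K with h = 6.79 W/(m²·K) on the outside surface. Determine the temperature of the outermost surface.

Cylindrical conduction, so R = ln(r₂/r₁)/(2πkL) per layer, in series:
R_inner film = 1/(h_i·2πr₁L) = 1/(1270×2π×0.06×1) = 0.002089 K/W
R_carbon steel pipe wall = ln(65.7/60)/(2π×44.5×1) = 3.246×10^-4 K/W
R_calcium silicate = ln(85.7/65.7)/(2π×0.0861×1) = 0.4912 K/W
R_vermiculite fill = ln(130.7/85.7)/(2π×0.0665×1) = 1.01 K/W
R_outer film = 1/(h_o·2πr_oL) = 1/(6.79×2π×0.1307×1) = 0.1793 K/W
R_total = 1.683 K/W
Q = ΔT/R_total = 168/1.683
Q = 99.8 W/m
T_interface = T_inner − Q·ΣR(inner→interface) = 456 − 99.8×1.504

T ≈ 306 K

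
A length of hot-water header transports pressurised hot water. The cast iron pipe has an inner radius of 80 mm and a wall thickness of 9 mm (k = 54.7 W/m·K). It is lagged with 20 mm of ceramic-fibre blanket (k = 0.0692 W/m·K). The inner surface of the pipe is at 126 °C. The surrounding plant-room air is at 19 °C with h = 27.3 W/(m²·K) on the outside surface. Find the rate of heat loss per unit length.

Radial resistances (cylindrical: R_cond = ln(r_o/r_i)/(2πkL), R_conv = 1/(h·2πrL)):
R_cast iron pipe wall = ln(89/80)/(2π×54.7×1) = 3.102×10^-4 K/W
R_ceramic-fibre blanket = ln(109/89)/(2π×0.0692×1) = 0.4662 K/W
R_outer film = 1/(h_o·2πr_oL) = 1/(27.3×2π×0.109×1) = 0.05348 K/W
R_total = 0.52 K/W
Q = ΔT/R_total = 107/0.52

q′ ≈ 206 W/m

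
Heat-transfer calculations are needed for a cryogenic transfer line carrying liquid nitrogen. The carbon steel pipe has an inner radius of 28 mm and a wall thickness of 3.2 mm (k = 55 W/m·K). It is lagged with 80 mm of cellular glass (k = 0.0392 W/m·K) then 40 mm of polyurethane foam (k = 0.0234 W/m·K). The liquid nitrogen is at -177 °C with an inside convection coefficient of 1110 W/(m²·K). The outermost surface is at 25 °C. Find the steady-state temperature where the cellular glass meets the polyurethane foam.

Treating each annulus and film as a series resistance:
R_inner film = 1/(h_i·2πr₁L) = 1/(1110×2π×0.028×1) = 0.005121 K/W
R_carbon steel pipe wall = ln(31.2/28)/(2π×55×1) = 3.131×10^-4 K/W
R_cellular glass = ln(111.2/31.2)/(2π×0.0392×1) = 5.16 K/W
R_polyurethane foam = ln(151.2/111.2)/(2π×0.0234×1) = 2.09 K/W
R_total = 7.255 K/W
Q = ΔT/R_total = 202/7.255
Q = 27.8 W/m
T_interface = T_inner + Q·ΣR(inner→interface) = -177 + 27.8×5.165

T ≈ -33.2 °C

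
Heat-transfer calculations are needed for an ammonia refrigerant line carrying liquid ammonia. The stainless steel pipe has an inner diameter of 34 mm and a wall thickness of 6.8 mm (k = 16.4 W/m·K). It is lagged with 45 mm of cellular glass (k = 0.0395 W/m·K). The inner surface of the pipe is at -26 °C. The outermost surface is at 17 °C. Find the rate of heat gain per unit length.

q′ ≈ 10 W/m

For a radial system each layer contributes R = ln(r_out/r_in)/(2πkL); films add R = 1/(hA).
R_stainless steel pipe wall = ln(23.8/17)/(2π×16.4×1) = 0.003265 K/W
R_cellular glass = ln(68.8/23.8)/(2π×0.0395×1) = 4.277 K/W
R_total = 4.28 K/W
Q = ΔT/R_total = 43/4.28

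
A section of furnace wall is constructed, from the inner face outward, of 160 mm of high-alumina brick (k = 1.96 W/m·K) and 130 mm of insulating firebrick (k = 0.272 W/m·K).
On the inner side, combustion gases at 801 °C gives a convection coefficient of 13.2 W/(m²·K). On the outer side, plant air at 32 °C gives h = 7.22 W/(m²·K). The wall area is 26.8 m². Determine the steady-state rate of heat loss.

Treating each layer as a thermal resistance in series:
R_inner film = 1/(h_i·A) = 1/(13.2×26.8) = 0.002827 K/W
R_high-alumina brick = L/(kA) = 0.16/(1.96×26.8) = 0.003046 K/W
R_insulating firebrick = L/(kA) = 0.13/(0.272×26.8) = 0.01783 K/W
R_outer film = 1/(h_o·A) = 1/(7.22×26.8) = 0.005168 K/W
R_total = 0.02887 K/W
Q = ΔT / R_total = 769 / 0.02887

Q ≈ 26600 W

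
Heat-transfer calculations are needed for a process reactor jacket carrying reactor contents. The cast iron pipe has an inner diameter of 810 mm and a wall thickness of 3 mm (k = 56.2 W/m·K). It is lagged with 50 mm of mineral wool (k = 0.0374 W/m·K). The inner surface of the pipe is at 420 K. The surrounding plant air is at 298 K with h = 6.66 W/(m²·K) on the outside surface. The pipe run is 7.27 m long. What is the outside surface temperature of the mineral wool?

T ≈ 310 K

For a radial system each layer contributes R = ln(r_out/r_in)/(2πkL); films add R = 1/(hA).
R_cast iron pipe wall = ln(408/405)/(2π×56.2×7.27) = 2.875×10^-6 K/W
R_mineral wool = ln(458/408)/(2π×0.0374×7.27) = 0.06767 K/W
R_outer film = 1/(h_o·2πr_oL) = 1/(6.66×2π×0.458×7.27) = 0.007177 K/W
R_total = 0.07485 K/W
Q = ΔT/R_total = 122/0.07485
Q = 1630 W
T_interface = T_inner − Q·ΣR(inner→interface) = 420 − 1630×0.06767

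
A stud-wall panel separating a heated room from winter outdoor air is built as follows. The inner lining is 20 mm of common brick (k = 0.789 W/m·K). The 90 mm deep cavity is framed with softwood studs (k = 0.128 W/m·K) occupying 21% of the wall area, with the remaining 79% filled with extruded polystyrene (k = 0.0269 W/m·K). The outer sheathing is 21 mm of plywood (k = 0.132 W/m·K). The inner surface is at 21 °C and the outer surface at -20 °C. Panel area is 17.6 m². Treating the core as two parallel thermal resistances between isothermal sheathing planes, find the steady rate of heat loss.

Sheathing layers in series; stud and cavity paths in parallel between them.
R_inner = 0.02/(0.789×17.6) = 0.00144 K/W
R_stud  = 0.09/(0.128×0.21×17.6) = 0.1902 K/W
R_cav   = 0.09/(0.0269×0.79×17.6) = 0.2406 K/W
1/R_core = 1/R_stud + 1/R_cav → R_core = 0.1062 K/W
R_outer = 0.021/(0.132×17.6) = 0.009039 K/W
R_total = 0.1167 K/W
Q = ΔT/R_total = 41/0.1167

Q ≈ 351 W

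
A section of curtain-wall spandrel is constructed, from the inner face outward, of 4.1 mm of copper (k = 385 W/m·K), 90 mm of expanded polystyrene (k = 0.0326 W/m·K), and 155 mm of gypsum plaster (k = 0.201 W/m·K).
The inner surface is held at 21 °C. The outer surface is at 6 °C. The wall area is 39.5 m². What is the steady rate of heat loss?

Treating each layer as a thermal resistance in series:
R_copper = L/(kA) = 0.0041/(385×39.5) = 2.696×10^-7 K/W
R_expanded polystyrene = L/(kA) = 0.09/(0.0326×39.5) = 0.06989 K/W
R_gypsum plaster = L/(kA) = 0.155/(0.201×39.5) = 0.01952 K/W
R_total = 0.08941 K/W
Q = ΔT / R_total = 15 / 0.08941

Q ≈ 168 W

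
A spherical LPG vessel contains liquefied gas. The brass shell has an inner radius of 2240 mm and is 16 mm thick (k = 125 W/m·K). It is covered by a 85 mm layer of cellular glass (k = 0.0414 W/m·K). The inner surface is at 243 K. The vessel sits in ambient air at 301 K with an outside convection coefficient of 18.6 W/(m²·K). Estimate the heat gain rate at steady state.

Q ≈ 1830 W

For a spherical shell R = (1/r₁ − 1/r₂)/(4πk); film R = 1/(h·4πr²). In series:
R_brass shell = (1/2.24 − 1/2.256)/(4π×125) = 2.016×10^-6 K/W
R_cellular glass = (1/2.256 − 1/2.341)/(4π×0.0414) = 0.03094 K/W
R_outer film = 1/(h·4πr_o²) = 1/(18.6×4π×2.341²) = 7.807×10^-4 K/W
R_total = 0.03172 K/W
Q = ΔT/R_total = 58/0.03172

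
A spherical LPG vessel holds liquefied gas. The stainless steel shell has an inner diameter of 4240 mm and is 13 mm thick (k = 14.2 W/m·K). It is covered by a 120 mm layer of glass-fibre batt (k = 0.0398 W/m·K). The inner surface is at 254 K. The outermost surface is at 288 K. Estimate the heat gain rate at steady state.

For a spherical shell R = (1/r₁ − 1/r₂)/(4πk); film R = 1/(h·4πr²). In series:
R_stainless steel shell = (1/2.12 − 1/2.133)/(4π×14.2) = 1.611×10^-5 K/W
R_glass-fibre batt = (1/2.133 − 1/2.253)/(4π×0.0398) = 0.04993 K/W
R_total = 0.04994 K/W
Q = ΔT/R_total = 34/0.04994

Q ≈ 681 W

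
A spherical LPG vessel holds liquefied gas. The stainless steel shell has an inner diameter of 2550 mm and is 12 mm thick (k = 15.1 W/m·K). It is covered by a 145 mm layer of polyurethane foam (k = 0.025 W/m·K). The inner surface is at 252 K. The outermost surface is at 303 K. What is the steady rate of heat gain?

Q ≈ 204 W

Spherical conduction: R = (1/r_in − 1/r_out)/(4πk) per layer; series-sum.
R_stainless steel shell = (1/1.275 − 1/1.287)/(4π×15.1) = 3.854×10^-5 K/W
R_polyurethane foam = (1/1.287 − 1/1.432)/(4π×0.025) = 0.2504 K/W
R_total = 0.2505 K/W
Q = ΔT/R_total = 51/0.2505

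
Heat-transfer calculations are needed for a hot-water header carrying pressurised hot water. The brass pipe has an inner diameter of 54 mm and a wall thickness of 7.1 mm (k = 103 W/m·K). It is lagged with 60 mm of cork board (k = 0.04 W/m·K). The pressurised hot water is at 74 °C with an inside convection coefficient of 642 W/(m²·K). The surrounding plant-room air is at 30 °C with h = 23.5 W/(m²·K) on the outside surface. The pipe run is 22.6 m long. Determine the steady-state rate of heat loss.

Treating each annulus and film as a series resistance:
R_inner film = 1/(h_i·2πr₁L) = 1/(642×2π×0.027×22.6) = 4.063×10^-4 K/W
R_brass pipe wall = ln(34.1/27)/(2π×103×22.6) = 1.596×10^-5 K/W
R_cork board = ln(94.1/34.1)/(2π×0.04×22.6) = 0.1787 K/W
R_outer film = 1/(h_o·2πr_oL) = 1/(23.5×2π×0.0941×22.6) = 0.003185 K/W
R_total = 0.1823 K/W
Q = ΔT/R_total = 44/0.1823

Q ≈ 241 W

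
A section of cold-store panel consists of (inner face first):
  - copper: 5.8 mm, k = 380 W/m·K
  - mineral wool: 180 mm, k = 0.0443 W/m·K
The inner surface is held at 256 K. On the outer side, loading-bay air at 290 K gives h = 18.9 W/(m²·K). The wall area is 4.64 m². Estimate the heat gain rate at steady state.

Q ≈ 38.3 W

Series thermal resistances:
R_copper = L/(kA) = 0.0058/(380×4.64) = 3.289×10^-6 K/W
R_mineral wool = L/(kA) = 0.18/(0.0443×4.64) = 0.8757 K/W
R_outer film = 1/(h_o·A) = 1/(18.9×4.64) = 0.0114 K/W
R_total = 0.8871 K/W
Q = ΔT / R_total = 34 / 0.8871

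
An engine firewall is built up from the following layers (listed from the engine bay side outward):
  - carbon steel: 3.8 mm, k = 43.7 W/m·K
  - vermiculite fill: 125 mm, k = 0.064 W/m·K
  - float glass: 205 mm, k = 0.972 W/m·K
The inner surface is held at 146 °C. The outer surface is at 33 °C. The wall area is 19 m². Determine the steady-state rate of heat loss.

Q ≈ 992 W

Using the resistance-network approach (series):
R_carbon steel = L/(kA) = 0.0038/(43.7×19) = 4.577×10^-6 K/W
R_vermiculite fill = L/(kA) = 0.125/(0.064×19) = 0.1028 K/W
R_float glass = L/(kA) = 0.205/(0.972×19) = 0.0111 K/W
R_total = 0.1139 K/W
Q = ΔT / R_total = 113 / 0.1139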